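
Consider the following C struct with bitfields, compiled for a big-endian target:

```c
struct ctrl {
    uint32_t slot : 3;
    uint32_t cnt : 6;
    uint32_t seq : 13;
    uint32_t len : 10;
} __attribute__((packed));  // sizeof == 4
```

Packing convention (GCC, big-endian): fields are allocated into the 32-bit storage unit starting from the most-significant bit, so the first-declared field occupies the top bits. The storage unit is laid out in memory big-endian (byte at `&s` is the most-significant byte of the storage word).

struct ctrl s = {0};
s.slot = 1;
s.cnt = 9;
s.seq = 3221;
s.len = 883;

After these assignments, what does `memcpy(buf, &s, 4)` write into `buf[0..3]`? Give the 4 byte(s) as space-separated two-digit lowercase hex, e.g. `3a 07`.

24 b2 57 73

slot (3b) val=1 bits=0x1 at bit 29: 0x20000000
cnt (6b) val=9 bits=0x9 at bit 23: 0x24800000
seq (13b) val=3221 bits=0xc95 at bit 10: 0x24b25400
len (10b) val=883 bits=0x373 at bit 0: 0x24b25773
word = 0x24b25773 → big-endian bytes:
  [0]=0x24  [1]=0xb2  [2]=0x57  [3]=0x73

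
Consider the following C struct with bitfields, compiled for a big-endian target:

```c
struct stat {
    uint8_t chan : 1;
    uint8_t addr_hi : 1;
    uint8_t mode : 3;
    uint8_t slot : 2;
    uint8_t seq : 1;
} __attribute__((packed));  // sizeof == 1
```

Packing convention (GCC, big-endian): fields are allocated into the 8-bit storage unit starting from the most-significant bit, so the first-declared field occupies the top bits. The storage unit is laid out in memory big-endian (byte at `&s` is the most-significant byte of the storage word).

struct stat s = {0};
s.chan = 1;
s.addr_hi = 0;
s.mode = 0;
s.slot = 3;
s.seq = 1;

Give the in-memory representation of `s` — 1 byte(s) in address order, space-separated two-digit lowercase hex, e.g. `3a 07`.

[7+:1] chan=1 & 0x1 = 0x1; word=0x80
[6+:1] addr_hi=0 & 0x1 = 0x0; word=0x80
[3+:3] mode=0 & 0x7 = 0x0; word=0x80
[1+:2] slot=3 & 0x3 = 0x3; word=0x86
[0+:1] seq=1 & 0x1 = 0x1; word=0x87
word = 0x87 → big-endian bytes:
  [0]=0x87

87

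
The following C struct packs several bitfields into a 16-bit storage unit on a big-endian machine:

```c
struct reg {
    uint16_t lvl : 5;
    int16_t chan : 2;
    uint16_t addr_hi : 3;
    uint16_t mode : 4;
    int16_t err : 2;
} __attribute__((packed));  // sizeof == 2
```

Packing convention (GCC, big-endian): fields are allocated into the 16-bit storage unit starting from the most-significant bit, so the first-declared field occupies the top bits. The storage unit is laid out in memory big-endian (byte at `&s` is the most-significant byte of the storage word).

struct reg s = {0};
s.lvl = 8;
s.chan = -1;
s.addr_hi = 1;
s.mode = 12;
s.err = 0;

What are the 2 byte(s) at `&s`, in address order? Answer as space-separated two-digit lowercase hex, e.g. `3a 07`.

lvl (5b) val=8 bits=0x8 at bit 11: 0x4000
chan (2b) val=-1 bits=0x3 at bit 9: 0x4600
addr_hi (3b) val=1 bits=0x1 at bit 6: 0x4640
mode (4b) val=12 bits=0xc at bit 2: 0x4670
err (2b) val=0 bits=0x0 at bit 0: 0x4670
word = 0x4670 → big-endian bytes:
  [0]=0x46  [1]=0x70

46 70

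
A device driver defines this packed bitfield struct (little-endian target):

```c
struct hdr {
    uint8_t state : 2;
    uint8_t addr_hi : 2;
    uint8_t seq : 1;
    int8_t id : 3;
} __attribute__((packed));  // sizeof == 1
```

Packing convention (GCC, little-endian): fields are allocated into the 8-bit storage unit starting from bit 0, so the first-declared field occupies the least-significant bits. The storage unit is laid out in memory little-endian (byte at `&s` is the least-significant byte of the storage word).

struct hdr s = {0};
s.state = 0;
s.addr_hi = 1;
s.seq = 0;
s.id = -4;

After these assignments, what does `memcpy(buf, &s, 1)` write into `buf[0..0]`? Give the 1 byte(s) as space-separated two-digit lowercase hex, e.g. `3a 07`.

84

state:2 = 0 → 0x0 << 0 → word 0x00
addr_hi:2 = 1 → 0x1 << 2 → word 0x04
seq:1 = 0 → 0x0 << 4 → word 0x04
id:3 = -4 → 0x4 << 5 → word 0x84
word = 0x84 → little-endian bytes:
  [0]=0x84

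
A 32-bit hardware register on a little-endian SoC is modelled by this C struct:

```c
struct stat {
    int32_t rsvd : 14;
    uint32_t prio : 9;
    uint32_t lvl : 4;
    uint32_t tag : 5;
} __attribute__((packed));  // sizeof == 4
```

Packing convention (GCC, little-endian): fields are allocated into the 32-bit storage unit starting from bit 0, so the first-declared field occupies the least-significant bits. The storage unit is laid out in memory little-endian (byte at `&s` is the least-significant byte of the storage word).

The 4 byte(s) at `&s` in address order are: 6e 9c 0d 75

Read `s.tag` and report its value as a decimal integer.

[0]=0x6e [1]=0x9c [2]=0x0d [3]=0x75 (little-endian) → word 0x750d9c6e
rsvd [0+:14] = (word>>0) & 0x3fff = 7278
prio [14+:9] = (word>>14) & 0x1ff = 54
lvl [23+:4] = (word>>23) & 0xf = 10
tag [27+:5] = (word>>27) & 0x1f = 14  ←

14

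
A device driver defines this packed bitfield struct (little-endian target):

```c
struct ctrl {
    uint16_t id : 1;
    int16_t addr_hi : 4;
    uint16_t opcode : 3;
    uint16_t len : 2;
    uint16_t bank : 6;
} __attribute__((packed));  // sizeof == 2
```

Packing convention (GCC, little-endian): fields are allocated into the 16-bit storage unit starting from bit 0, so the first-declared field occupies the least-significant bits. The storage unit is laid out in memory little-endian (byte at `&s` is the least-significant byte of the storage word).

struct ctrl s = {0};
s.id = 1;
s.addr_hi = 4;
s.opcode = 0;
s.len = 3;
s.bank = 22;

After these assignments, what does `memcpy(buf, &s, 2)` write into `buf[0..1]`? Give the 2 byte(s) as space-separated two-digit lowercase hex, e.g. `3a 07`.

[0+:1] id=1 & 0x1 = 0x1; word=0x0001
[1+:4] addr_hi=4 & 0xf = 0x4; word=0x0009
[5+:3] opcode=0 & 0x7 = 0x0; word=0x0009
[8+:2] len=3 & 0x3 = 0x3; word=0x0309
[10+:6] bank=22 & 0x3f = 0x16; word=0x5b09
word = 0x5b09 → little-endian bytes:
  [0]=0x09  [1]=0x5b

09 5b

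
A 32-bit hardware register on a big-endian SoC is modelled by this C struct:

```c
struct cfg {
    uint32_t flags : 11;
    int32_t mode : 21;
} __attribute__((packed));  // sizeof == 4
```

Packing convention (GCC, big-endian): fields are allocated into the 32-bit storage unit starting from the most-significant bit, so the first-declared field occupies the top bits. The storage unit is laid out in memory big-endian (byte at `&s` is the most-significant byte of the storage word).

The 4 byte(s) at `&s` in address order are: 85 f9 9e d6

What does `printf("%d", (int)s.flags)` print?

1071

[0]=0x85 [1]=0xf9 [2]=0x9e [3]=0xd6 (big-endian) → word 0x85f99ed6
flags:11 @ bit 21 → (0x85f99ed6>>21)&0x7ff = 0x42f  ←
mode:21 @ bit 0 → (0x85f99ed6>>0)&0x1fffff = 0x199ed6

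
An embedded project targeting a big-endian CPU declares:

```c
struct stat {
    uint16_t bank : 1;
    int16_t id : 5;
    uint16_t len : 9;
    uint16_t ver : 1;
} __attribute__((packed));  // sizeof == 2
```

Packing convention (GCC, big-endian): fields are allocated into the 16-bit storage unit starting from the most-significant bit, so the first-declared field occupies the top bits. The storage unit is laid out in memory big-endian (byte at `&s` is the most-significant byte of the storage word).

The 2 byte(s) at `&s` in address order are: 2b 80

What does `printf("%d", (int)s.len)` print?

[0]=0x2b [1]=0x80 (big-endian) → word 0x2b80
bank:1 @ bit 15 → (0x2b80>>15)&0x1 = 0x0
id:5 @ bit 10 → (0x2b80>>10)&0x1f = 0xa
len:9 @ bit 1 → (0x2b80>>1)&0x1ff = 0x1c0  ←
ver:1 @ bit 0 → (0x2b80>>0)&0x1 = 0x0

448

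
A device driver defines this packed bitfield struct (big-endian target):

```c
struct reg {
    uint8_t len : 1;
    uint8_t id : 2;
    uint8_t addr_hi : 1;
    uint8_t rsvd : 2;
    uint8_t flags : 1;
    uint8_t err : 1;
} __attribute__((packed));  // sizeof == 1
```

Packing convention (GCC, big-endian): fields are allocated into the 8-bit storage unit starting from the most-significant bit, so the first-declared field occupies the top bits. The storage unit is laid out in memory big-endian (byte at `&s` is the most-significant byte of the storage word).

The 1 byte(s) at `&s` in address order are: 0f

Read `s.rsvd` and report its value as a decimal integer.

[0]=0x0f (big-endian) → word 0x0f
len [7+:1] = (word>>7) & 0x1 = 0
id [5+:2] = (word>>5) & 0x3 = 0
addr_hi [4+:1] = (word>>4) & 0x1 = 0
rsvd [2+:2] = (word>>2) & 0x3 = 3  ←
flags [1+:1] = (word>>1) & 0x1 = 1
err [0+:1] = (word>>0) & 0x1 = 1

3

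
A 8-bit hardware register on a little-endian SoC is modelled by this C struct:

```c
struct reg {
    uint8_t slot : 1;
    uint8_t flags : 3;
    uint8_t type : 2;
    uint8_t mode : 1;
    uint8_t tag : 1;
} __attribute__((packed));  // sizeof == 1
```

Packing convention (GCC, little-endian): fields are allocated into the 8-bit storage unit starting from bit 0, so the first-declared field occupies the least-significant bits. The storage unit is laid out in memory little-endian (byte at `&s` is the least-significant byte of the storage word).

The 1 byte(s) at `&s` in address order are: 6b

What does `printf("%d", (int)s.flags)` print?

5

[0]=0x6b (little-endian) → word 0x6b
slot:1 @ bit 0 → (0x6b>>0)&0x1 = 0x1
flags:3 @ bit 1 → (0x6b>>1)&0x7 = 0x5  ←
type:2 @ bit 4 → (0x6b>>4)&0x3 = 0x2
mode:1 @ bit 6 → (0x6b>>6)&0x1 = 0x1
tag:1 @ bit 7 → (0x6b>>7)&0x1 = 0x0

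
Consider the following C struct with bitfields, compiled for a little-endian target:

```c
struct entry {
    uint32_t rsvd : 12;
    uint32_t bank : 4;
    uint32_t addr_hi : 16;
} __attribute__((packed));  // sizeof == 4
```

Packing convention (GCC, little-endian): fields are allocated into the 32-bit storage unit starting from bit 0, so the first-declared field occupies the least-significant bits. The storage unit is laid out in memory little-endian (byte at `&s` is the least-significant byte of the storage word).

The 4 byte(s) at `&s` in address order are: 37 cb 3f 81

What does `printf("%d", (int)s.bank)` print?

[0]=0x37 [1]=0xcb [2]=0x3f [3]=0x81 (little-endian) → word 0x813fcb37
rsvd [0+:12] = (word>>0) & 0xfff = 2871
bank [12+:4] = (word>>12) & 0xf = 12  ←
addr_hi [16+:16] = (word>>16) & 0xffff = 33087

12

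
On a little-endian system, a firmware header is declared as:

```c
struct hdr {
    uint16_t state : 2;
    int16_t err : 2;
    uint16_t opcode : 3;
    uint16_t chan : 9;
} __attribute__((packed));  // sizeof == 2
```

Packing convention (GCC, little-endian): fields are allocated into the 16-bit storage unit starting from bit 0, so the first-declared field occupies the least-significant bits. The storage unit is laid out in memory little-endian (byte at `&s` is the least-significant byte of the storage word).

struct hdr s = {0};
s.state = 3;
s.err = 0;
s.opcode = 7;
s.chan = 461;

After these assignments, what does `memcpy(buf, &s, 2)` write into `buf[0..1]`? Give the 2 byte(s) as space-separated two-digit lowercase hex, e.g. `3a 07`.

f3 e6

state:2 = 3 → 0x3 << 0 → word 0x0003
err:2 = 0 → 0x0 << 2 → word 0x0003
opcode:3 = 7 → 0x7 << 4 → word 0x0073
chan:9 = 461 → 0x1cd << 7 → word 0xe6f3
word = 0xe6f3 → little-endian bytes:
  [0]=0xf3  [1]=0xe6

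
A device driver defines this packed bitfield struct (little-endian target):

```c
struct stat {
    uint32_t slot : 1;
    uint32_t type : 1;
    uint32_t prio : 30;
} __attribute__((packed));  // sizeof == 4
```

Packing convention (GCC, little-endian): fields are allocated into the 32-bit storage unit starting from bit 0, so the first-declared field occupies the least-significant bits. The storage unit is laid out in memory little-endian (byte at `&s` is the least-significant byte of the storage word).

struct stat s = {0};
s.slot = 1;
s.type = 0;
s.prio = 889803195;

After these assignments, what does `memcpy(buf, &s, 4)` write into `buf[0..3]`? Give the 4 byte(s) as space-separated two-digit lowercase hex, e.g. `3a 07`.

ed 46 25 d4

slot (1b) val=1 bits=0x1 at bit 0: 0x00000001
type (1b) val=0 bits=0x0 at bit 1: 0x00000001
prio (30b) val=889803195 bits=0x350951bb at bit 2: 0xd42546ed
word = 0xd42546ed → little-endian bytes:
  [0]=0xed  [1]=0x46  [2]=0x25  [3]=0xd4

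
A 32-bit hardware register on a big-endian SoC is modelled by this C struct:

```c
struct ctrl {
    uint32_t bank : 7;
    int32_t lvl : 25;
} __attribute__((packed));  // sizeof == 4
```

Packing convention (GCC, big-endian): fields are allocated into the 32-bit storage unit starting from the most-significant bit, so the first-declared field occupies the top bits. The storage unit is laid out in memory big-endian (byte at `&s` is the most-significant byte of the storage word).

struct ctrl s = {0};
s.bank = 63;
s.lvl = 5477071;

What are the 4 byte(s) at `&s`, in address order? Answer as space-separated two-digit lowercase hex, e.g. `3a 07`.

7e 53 92 cf

bank (7b) val=63 bits=0x3f at bit 25: 0x7e000000
lvl (25b) val=5477071 bits=0x5392cf at bit 0: 0x7e5392cf
word = 0x7e5392cf → big-endian bytes:
  [0]=0x7e  [1]=0x53  [2]=0x92  [3]=0xcf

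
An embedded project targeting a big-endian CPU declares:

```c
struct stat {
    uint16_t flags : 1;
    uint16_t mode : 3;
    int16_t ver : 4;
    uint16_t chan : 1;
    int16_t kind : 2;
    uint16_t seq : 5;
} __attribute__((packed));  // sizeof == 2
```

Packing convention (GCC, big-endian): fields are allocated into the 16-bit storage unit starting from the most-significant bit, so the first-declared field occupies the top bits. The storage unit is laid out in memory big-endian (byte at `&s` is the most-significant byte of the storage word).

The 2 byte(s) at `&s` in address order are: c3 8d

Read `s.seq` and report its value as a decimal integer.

[0]=0xc3 [1]=0x8d (big-endian) → word 0xc38d
flags:1 @ bit 15 → (0xc38d>>15)&0x1 = 0x1
mode:3 @ bit 12 → (0xc38d>>12)&0x7 = 0x4
ver:4 @ bit 8 → (0xc38d>>8)&0xf = 0x3
chan:1 @ bit 7 → (0xc38d>>7)&0x1 = 0x1
kind:2 @ bit 5 → (0xc38d>>5)&0x3 = 0x0
seq:5 @ bit 0 → (0xc38d>>0)&0x1f = 0xd  ←

13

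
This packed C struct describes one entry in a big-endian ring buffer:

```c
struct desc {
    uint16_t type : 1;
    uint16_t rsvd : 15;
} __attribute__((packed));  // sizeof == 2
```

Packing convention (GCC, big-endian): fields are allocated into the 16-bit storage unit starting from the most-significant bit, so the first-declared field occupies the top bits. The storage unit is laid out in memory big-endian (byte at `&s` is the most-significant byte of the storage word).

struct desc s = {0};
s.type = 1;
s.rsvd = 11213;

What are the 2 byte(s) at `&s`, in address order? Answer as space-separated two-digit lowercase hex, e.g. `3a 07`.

type:1 = 1 → 0x1 << 15 → word 0x8000
rsvd:15 = 11213 → 0x2bcd << 0 → word 0xabcd
word = 0xabcd → big-endian bytes:
  [0]=0xab  [1]=0xcd

ab cd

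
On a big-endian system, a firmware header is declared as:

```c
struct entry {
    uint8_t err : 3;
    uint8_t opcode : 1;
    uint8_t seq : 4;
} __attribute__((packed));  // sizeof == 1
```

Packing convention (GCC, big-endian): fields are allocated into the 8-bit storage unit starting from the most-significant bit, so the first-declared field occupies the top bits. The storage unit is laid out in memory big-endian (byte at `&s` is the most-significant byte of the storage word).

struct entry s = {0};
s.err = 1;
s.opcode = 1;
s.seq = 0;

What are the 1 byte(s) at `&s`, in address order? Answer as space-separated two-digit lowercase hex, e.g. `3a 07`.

30

[5+:3] err=1 & 0x7 = 0x1; word=0x20
[4+:1] opcode=1 & 0x1 = 0x1; word=0x30
[0+:4] seq=0 & 0xf = 0x0; word=0x30
word = 0x30 → big-endian bytes:
  [0]=0x30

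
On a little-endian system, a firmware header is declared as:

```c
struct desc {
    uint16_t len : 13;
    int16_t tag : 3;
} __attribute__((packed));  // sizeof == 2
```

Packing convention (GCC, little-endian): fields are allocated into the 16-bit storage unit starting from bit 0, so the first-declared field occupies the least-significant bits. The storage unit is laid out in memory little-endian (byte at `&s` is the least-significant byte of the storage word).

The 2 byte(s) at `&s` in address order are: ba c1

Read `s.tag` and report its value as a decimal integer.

[0]=0xba [1]=0xc1 (little-endian) → word 0xc1ba
len [0+:13] = (word>>0) & 0x1fff = 442
tag [13+:3] = (word>>13) & 0x7 = 6  ←
tag signed 3b, MSB=1: 6 - 8 = -2

-2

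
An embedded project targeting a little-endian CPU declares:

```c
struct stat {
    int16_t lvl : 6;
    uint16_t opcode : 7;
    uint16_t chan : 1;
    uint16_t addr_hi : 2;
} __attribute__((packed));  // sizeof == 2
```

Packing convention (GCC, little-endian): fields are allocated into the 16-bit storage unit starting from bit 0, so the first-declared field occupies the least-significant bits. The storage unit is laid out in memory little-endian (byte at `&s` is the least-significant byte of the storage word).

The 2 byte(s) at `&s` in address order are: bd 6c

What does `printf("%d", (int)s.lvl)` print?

-3

[0]=0xbd [1]=0x6c (little-endian) → word 0x6cbd
lvl:6 @ bit 0 → (0x6cbd>>0)&0x3f = 0x3d  ←
opcode:7 @ bit 6 → (0x6cbd>>6)&0x7f = 0x32
chan:1 @ bit 13 → (0x6cbd>>13)&0x1 = 0x1
addr_hi:2 @ bit 14 → (0x6cbd>>14)&0x3 = 0x1
lvl signed 6b, MSB=1: 61 - 64 = -3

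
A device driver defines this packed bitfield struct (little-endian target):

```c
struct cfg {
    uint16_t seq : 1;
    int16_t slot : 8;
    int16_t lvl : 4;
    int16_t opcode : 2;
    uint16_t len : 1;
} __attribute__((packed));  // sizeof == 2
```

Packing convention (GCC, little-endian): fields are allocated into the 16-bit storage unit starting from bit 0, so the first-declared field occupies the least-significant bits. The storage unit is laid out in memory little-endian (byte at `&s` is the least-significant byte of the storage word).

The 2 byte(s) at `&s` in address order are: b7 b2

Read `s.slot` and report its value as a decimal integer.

[0]=0xb7 [1]=0xb2 (little-endian) → word 0xb2b7
seq:1 @ bit 0 → (0xb2b7>>0)&0x1 = 0x1
slot:8 @ bit 1 → (0xb2b7>>1)&0xff = 0x5b  ←
lvl:4 @ bit 9 → (0xb2b7>>9)&0xf = 0x9
opcode:2 @ bit 13 → (0xb2b7>>13)&0x3 = 0x1
len:1 @ bit 15 → (0xb2b7>>15)&0x1 = 0x1
slot signed 8b, MSB=0: value = 91

91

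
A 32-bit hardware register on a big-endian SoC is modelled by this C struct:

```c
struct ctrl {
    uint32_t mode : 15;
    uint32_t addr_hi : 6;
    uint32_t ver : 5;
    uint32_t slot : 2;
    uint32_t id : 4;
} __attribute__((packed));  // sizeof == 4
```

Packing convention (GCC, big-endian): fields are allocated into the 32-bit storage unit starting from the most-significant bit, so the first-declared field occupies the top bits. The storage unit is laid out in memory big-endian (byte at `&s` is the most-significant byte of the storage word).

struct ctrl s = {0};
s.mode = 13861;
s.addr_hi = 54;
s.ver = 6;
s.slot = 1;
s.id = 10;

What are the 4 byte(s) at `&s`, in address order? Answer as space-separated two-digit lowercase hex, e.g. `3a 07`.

6c 4b b1 9a

mode:15 = 13861 → 0x3625 << 17 → word 0x6c4a0000
addr_hi:6 = 54 → 0x36 << 11 → word 0x6c4bb000
ver:5 = 6 → 0x6 << 6 → word 0x6c4bb180
slot:2 = 1 → 0x1 << 4 → word 0x6c4bb190
id:4 = 10 → 0xa << 0 → word 0x6c4bb19a
word = 0x6c4bb19a → big-endian bytes:
  [0]=0x6c  [1]=0x4b  [2]=0xb1  [3]=0x9a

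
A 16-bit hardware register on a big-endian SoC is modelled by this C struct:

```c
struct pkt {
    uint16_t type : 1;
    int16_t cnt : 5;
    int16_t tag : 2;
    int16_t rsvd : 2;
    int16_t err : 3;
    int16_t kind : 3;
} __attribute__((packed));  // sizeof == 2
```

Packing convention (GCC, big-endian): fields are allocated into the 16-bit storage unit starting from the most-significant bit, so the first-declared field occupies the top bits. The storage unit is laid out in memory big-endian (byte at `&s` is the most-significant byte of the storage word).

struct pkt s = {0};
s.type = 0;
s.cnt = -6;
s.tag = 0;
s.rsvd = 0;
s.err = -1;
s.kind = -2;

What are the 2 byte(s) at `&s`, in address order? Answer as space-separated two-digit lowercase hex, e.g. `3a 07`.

[15+:1] type=0 & 0x1 = 0x0; word=0x0000
[10+:5] cnt=-6 & 0x1f = 0x1a; word=0x6800
[8+:2] tag=0 & 0x3 = 0x0; word=0x6800
[6+:2] rsvd=0 & 0x3 = 0x0; word=0x6800
[3+:3] err=-1 & 0x7 = 0x7; word=0x6838
[0+:3] kind=-2 & 0x7 = 0x6; word=0x683e
word = 0x683e → big-endian bytes:
  [0]=0x68  [1]=0x3e

68 3e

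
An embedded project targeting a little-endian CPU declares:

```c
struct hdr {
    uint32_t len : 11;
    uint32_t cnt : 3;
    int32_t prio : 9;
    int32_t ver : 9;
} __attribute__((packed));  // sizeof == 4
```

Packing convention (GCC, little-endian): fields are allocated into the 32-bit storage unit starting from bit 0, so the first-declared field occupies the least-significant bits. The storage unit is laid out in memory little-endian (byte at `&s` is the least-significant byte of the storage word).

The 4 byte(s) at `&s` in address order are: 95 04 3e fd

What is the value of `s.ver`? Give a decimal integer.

[0]=0x95 [1]=0x04 [2]=0x3e [3]=0xfd (little-endian) → word 0xfd3e0495
len [0+:11] = (word>>0) & 0x7ff = 1173
cnt [11+:3] = (word>>11) & 0x7 = 0
prio [14+:9] = (word>>14) & 0x1ff = 248
ver [23+:9] = (word>>23) & 0x1ff = 506  ←
ver signed 9b, MSB=1: 506 - 512 = -6

-6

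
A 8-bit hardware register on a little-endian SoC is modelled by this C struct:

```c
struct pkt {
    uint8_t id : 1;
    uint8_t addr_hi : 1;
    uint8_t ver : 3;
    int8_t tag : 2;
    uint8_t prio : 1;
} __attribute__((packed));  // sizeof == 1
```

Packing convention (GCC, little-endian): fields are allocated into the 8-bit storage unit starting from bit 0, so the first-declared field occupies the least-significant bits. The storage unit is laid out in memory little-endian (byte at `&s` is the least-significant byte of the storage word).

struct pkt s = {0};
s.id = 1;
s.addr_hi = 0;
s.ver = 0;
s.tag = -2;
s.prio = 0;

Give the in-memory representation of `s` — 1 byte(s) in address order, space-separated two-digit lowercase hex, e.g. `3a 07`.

[0+:1] id=1 & 0x1 = 0x1; word=0x01
[1+:1] addr_hi=0 & 0x1 = 0x0; word=0x01
[2+:3] ver=0 & 0x7 = 0x0; word=0x01
[5+:2] tag=-2 & 0x3 = 0x2; word=0x41
[7+:1] prio=0 & 0x1 = 0x0; word=0x41
word = 0x41 → little-endian bytes:
  [0]=0x41

41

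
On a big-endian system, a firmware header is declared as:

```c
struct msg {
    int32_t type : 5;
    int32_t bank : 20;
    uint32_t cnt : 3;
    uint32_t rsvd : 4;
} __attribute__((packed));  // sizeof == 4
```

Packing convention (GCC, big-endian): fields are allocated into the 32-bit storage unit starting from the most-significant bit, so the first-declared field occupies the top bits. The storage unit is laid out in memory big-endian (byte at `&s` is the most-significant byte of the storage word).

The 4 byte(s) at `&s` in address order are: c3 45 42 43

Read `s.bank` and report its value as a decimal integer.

[0]=0xc3 [1]=0x45 [2]=0x42 [3]=0x43 (big-endian) → word 0xc3454243
type [27+:5] = (word>>27) & 0x1f = 24
bank [7+:20] = (word>>7) & 0xfffff = 428676  ←
cnt [4+:3] = (word>>4) & 0x7 = 4
rsvd [0+:4] = (word>>0) & 0xf = 3
bank signed 20b, MSB=0: value = 428676

428676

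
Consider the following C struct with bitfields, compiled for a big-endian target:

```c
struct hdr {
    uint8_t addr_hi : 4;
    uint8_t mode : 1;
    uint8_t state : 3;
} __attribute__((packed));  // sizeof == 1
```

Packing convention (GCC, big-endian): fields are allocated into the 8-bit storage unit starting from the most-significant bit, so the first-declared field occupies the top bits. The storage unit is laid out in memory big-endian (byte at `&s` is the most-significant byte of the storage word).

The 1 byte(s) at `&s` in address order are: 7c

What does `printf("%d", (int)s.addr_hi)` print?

7

[0]=0x7c (big-endian) → word 0x7c
addr_hi:4 @ bit 4 → (0x7c>>4)&0xf = 0x7  ←
mode:1 @ bit 3 → (0x7c>>3)&0x1 = 0x1
state:3 @ bit 0 → (0x7c>>0)&0x7 = 0x4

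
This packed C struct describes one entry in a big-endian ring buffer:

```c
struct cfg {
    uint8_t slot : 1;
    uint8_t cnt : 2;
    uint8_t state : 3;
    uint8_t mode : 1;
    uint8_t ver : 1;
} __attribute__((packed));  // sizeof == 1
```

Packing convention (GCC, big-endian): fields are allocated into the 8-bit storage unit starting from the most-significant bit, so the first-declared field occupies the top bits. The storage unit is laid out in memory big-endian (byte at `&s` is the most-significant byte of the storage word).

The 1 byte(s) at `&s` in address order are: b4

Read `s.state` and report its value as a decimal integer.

[0]=0xb4 (big-endian) → word 0xb4
slot [7+:1] = (word>>7) & 0x1 = 1
cnt [5+:2] = (word>>5) & 0x3 = 1
state [2+:3] = (word>>2) & 0x7 = 5  ←
mode [1+:1] = (word>>1) & 0x1 = 0
ver [0+:1] = (word>>0) & 0x1 = 0

5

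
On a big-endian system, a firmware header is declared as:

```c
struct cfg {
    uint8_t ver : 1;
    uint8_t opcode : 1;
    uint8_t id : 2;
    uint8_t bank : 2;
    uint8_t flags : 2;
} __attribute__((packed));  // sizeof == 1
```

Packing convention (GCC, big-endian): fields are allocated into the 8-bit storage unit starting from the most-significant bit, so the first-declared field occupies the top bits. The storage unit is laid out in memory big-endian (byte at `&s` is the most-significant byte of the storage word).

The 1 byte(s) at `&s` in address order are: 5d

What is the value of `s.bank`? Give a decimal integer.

[0]=0x5d (big-endian) → word 0x5d
ver [7+:1] = (word>>7) & 0x1 = 0
opcode [6+:1] = (word>>6) & 0x1 = 1
id [4+:2] = (word>>4) & 0x3 = 1
bank [2+:2] = (word>>2) & 0x3 = 3  ←
flags [0+:2] = (word>>0) & 0x3 = 1

3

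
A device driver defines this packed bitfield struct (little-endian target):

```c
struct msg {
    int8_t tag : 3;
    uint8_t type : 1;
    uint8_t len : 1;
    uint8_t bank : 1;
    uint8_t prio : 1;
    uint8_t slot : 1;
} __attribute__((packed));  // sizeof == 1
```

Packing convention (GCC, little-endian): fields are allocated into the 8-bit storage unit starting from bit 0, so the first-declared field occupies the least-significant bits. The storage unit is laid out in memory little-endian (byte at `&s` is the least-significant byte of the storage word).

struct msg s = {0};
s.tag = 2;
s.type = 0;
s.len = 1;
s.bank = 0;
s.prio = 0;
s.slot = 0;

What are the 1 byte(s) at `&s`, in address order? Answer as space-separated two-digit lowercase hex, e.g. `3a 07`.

[0+:3] tag=2 & 0x7 = 0x2; word=0x02
[3+:1] type=0 & 0x1 = 0x0; word=0x02
[4+:1] len=1 & 0x1 = 0x1; word=0x12
[5+:1] bank=0 & 0x1 = 0x0; word=0x12
[6+:1] prio=0 & 0x1 = 0x0; word=0x12
[7+:1] slot=0 & 0x1 = 0x0; word=0x12
word = 0x12 → little-endian bytes:
  [0]=0x12

12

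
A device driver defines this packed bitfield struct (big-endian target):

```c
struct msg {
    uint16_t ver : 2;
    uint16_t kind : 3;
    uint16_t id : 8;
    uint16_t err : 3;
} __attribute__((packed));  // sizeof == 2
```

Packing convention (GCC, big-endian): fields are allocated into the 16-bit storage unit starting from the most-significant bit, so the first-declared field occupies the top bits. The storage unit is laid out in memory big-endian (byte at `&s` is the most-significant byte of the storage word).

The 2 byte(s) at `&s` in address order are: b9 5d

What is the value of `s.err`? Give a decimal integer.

[0]=0xb9 [1]=0x5d (big-endian) → word 0xb95d
ver [14+:2] = (word>>14) & 0x3 = 2
kind [11+:3] = (word>>11) & 0x7 = 7
id [3+:8] = (word>>3) & 0xff = 43
err [0+:3] = (word>>0) & 0x7 = 5  ←

5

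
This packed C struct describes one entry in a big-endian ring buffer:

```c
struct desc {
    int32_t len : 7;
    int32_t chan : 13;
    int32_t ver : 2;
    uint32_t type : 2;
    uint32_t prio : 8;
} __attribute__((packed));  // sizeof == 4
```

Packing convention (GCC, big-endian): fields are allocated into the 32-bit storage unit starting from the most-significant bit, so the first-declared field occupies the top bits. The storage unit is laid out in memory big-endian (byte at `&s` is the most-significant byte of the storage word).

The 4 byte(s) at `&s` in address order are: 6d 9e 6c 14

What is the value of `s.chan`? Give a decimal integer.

-1562

[0]=0x6d [1]=0x9e [2]=0x6c [3]=0x14 (big-endian) → word 0x6d9e6c14
len:7 @ bit 25 → (0x6d9e6c14>>25)&0x7f = 0x36
chan:13 @ bit 12 → (0x6d9e6c14>>12)&0x1fff = 0x19e6  ←
ver:2 @ bit 10 → (0x6d9e6c14>>10)&0x3 = 0x3
type:2 @ bit 8 → (0x6d9e6c14>>8)&0x3 = 0x0
prio:8 @ bit 0 → (0x6d9e6c14>>0)&0xff = 0x14
chan signed 13b, MSB=1: 6630 - 8192 = -1562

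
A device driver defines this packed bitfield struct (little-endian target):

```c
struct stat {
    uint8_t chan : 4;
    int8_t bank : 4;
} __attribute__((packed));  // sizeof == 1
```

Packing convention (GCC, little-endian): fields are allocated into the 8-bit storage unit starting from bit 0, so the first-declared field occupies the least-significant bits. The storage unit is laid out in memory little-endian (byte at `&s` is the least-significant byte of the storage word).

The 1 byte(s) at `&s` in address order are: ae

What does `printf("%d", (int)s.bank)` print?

[0]=0xae (little-endian) → word 0xae
chan [0+:4] = (word>>0) & 0xf = 14
bank [4+:4] = (word>>4) & 0xf = 10  ←
bank signed 4b, MSB=1: 10 - 16 = -6

-6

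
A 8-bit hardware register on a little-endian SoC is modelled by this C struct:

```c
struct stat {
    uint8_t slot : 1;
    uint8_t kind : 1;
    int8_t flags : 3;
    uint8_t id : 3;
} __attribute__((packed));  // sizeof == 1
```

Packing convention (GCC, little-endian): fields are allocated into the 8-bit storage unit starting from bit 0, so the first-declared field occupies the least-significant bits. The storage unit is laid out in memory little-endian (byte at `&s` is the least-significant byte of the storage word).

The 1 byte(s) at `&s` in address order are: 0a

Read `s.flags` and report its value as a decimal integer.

[0]=0x0a (little-endian) → word 0x0a
slot [0+:1] = (word>>0) & 0x1 = 0
kind [1+:1] = (word>>1) & 0x1 = 1
flags [2+:3] = (word>>2) & 0x7 = 2  ←
id [5+:3] = (word>>5) & 0x7 = 0
flags signed 3b, MSB=0: value = 2

2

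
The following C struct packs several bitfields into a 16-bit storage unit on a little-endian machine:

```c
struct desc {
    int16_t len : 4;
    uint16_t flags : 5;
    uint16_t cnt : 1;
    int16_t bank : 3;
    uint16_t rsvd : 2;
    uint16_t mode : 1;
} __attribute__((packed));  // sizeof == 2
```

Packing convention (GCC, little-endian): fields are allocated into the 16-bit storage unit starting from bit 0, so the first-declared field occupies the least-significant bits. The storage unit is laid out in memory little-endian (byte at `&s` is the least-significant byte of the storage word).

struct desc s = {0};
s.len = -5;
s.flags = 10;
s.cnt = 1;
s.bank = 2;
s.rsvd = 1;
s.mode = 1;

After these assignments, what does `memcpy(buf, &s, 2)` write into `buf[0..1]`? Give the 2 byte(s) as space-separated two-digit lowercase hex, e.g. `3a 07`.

ab aa

len:4 = -5 → 0xb << 0 → word 0x000b
flags:5 = 10 → 0xa << 4 → word 0x00ab
cnt:1 = 1 → 0x1 << 9 → word 0x02ab
bank:3 = 2 → 0x2 << 10 → word 0x0aab
rsvd:2 = 1 → 0x1 << 13 → word 0x2aab
mode:1 = 1 → 0x1 << 15 → word 0xaaab
word = 0xaaab → little-endian bytes:
  [0]=0xab  [1]=0xaa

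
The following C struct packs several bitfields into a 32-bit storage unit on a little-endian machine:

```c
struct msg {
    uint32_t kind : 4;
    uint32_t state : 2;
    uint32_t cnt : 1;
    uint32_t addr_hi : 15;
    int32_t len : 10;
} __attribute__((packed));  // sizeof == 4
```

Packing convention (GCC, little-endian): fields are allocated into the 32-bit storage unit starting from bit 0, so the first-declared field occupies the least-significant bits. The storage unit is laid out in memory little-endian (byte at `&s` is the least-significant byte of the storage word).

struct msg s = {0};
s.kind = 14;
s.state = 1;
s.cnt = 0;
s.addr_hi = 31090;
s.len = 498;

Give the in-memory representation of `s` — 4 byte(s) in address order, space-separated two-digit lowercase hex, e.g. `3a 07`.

1e b9 bc 7c

[0+:4] kind=14 & 0xf = 0xe; word=0x0000000e
[4+:2] state=1 & 0x3 = 0x1; word=0x0000001e
[6+:1] cnt=0 & 0x1 = 0x0; word=0x0000001e
[7+:15] addr_hi=31090 & 0x7fff = 0x7972; word=0x003cb91e
[22+:10] len=498 & 0x3ff = 0x1f2; word=0x7cbcb91e
word = 0x7cbcb91e → little-endian bytes:
  [0]=0x1e  [1]=0xb9  [2]=0xbc  [3]=0x7c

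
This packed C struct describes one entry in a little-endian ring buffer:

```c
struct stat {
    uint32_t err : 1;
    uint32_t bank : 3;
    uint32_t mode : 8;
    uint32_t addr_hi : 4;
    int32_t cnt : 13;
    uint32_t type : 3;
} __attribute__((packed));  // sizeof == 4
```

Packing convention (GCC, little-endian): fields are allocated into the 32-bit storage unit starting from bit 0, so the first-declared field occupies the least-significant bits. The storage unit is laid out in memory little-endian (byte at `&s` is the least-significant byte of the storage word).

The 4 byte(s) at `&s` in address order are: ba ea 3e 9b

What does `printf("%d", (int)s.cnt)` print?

[0]=0xba [1]=0xea [2]=0x3e [3]=0x9b (little-endian) → word 0x9b3eeaba
err [0+:1] = (word>>0) & 0x1 = 0
bank [1+:3] = (word>>1) & 0x7 = 5
mode [4+:8] = (word>>4) & 0xff = 171
addr_hi [12+:4] = (word>>12) & 0xf = 14
cnt [16+:13] = (word>>16) & 0x1fff = 6974  ←
type [29+:3] = (word>>29) & 0x7 = 4
cnt signed 13b, MSB=1: 6974 - 8192 = -1218

-1218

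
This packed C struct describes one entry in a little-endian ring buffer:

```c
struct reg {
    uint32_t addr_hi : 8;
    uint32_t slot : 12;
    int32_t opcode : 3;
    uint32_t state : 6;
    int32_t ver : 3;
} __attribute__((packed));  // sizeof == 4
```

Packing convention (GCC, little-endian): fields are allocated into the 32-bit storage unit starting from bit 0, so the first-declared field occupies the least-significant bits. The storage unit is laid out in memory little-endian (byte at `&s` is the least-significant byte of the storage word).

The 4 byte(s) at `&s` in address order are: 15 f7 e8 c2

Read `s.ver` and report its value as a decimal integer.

-2

[0]=0x15 [1]=0xf7 [2]=0xe8 [3]=0xc2 (little-endian) → word 0xc2e8f715
addr_hi:8 @ bit 0 → (0xc2e8f715>>0)&0xff = 0x15
slot:12 @ bit 8 → (0xc2e8f715>>8)&0xfff = 0x8f7
opcode:3 @ bit 20 → (0xc2e8f715>>20)&0x7 = 0x6
state:6 @ bit 23 → (0xc2e8f715>>23)&0x3f = 0x5
ver:3 @ bit 29 → (0xc2e8f715>>29)&0x7 = 0x6  ←
ver signed 3b, MSB=1: 6 - 8 = -2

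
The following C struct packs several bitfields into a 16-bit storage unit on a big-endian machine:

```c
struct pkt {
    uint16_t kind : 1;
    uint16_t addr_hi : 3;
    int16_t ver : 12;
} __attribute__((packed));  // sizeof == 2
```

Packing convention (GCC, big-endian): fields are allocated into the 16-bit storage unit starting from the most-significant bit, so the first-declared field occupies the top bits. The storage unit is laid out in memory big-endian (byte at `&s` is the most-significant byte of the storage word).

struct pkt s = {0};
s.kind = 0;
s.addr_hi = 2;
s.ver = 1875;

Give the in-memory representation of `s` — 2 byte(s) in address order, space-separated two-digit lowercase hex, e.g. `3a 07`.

27 53

kind:1 = 0 → 0x0 << 15 → word 0x0000
addr_hi:3 = 2 → 0x2 << 12 → word 0x2000
ver:12 = 1875 → 0x753 << 0 → word 0x2753
word = 0x2753 → big-endian bytes:
  [0]=0x27  [1]=0x53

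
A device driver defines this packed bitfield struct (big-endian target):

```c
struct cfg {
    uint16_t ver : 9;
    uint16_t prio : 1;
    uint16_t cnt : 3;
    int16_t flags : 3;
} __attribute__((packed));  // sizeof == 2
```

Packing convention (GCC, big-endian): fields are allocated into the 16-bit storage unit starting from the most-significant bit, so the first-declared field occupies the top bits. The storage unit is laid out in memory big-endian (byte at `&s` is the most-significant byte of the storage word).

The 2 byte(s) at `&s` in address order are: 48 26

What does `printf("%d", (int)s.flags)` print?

[0]=0x48 [1]=0x26 (big-endian) → word 0x4826
ver [7+:9] = (word>>7) & 0x1ff = 144
prio [6+:1] = (word>>6) & 0x1 = 0
cnt [3+:3] = (word>>3) & 0x7 = 4
flags [0+:3] = (word>>0) & 0x7 = 6  ←
flags signed 3b, MSB=1: 6 - 8 = -2

-2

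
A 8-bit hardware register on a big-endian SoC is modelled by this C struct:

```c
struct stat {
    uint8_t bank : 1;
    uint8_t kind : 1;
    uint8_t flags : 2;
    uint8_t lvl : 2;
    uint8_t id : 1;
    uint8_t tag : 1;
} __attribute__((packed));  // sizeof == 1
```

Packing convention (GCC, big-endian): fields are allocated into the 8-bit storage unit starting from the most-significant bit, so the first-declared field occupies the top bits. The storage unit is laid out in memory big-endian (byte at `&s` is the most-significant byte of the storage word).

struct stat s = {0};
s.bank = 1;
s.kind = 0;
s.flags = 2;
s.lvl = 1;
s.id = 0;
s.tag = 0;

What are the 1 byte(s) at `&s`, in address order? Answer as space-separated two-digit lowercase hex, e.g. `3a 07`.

a4

bank:1 = 1 → 0x1 << 7 → word 0x80
kind:1 = 0 → 0x0 << 6 → word 0x80
flags:2 = 2 → 0x2 << 4 → word 0xa0
lvl:2 = 1 → 0x1 << 2 → word 0xa4
id:1 = 0 → 0x0 << 1 → word 0xa4
tag:1 = 0 → 0x0 << 0 → word 0xa4
word = 0xa4 → big-endian bytes:
  [0]=0xa4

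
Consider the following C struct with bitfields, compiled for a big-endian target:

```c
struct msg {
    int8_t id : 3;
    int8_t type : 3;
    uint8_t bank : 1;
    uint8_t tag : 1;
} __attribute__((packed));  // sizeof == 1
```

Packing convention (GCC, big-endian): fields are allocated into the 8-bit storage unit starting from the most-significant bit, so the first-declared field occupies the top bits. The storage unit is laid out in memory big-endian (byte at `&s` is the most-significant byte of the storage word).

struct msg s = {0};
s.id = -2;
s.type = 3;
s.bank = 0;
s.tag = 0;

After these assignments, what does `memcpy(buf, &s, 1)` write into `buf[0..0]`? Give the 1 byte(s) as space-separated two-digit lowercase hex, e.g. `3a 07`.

cc

[5+:3] id=-2 & 0x7 = 0x6; word=0xc0
[2+:3] type=3 & 0x7 = 0x3; word=0xcc
[1+:1] bank=0 & 0x1 = 0x0; word=0xcc
[0+:1] tag=0 & 0x1 = 0x0; word=0xcc
word = 0xcc → big-endian bytes:
  [0]=0xcc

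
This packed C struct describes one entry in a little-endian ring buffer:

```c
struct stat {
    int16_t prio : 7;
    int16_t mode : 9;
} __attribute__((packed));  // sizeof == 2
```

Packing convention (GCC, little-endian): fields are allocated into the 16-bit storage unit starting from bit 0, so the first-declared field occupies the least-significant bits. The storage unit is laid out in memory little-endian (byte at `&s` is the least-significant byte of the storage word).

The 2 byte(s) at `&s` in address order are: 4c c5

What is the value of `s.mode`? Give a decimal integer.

[0]=0x4c [1]=0xc5 (little-endian) → word 0xc54c
prio:7 @ bit 0 → (0xc54c>>0)&0x7f = 0x4c
mode:9 @ bit 7 → (0xc54c>>7)&0x1ff = 0x18a  ←
mode signed 9b, MSB=1: 394 - 512 = -118

-118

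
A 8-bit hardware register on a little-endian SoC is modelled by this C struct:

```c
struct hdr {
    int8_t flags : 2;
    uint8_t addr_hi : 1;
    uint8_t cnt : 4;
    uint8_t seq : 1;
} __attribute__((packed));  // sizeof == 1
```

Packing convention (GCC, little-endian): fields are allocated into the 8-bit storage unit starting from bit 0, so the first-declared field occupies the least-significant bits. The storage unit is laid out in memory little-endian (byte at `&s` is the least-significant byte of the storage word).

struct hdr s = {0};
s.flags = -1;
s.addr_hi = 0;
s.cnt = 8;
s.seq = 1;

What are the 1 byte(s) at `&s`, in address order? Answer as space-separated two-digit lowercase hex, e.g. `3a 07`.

c3

[0+:2] flags=-1 & 0x3 = 0x3; word=0x03
[2+:1] addr_hi=0 & 0x1 = 0x0; word=0x03
[3+:4] cnt=8 & 0xf = 0x8; word=0x43
[7+:1] seq=1 & 0x1 = 0x1; word=0xc3
word = 0xc3 → little-endian bytes:
  [0]=0xc3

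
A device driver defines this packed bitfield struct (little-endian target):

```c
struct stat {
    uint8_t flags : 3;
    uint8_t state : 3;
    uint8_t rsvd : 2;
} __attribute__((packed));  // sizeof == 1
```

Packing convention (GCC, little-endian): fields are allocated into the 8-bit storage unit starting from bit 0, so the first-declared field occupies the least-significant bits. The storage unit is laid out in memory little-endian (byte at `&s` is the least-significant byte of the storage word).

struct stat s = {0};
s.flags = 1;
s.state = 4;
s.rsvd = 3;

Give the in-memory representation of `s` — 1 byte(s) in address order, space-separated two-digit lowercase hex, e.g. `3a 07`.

flags (3b) val=1 bits=0x1 at bit 0: 0x01
state (3b) val=4 bits=0x4 at bit 3: 0x21
rsvd (2b) val=3 bits=0x3 at bit 6: 0xe1
word = 0xe1 → little-endian bytes:
  [0]=0xe1

e1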